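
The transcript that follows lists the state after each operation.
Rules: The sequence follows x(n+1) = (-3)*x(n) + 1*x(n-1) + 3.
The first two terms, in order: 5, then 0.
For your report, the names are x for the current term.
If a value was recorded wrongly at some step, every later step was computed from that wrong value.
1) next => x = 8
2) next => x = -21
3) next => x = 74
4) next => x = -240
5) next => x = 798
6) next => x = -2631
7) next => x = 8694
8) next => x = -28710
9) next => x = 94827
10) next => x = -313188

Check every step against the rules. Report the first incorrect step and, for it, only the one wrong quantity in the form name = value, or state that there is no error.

1. x = -3*(0) + (1)*(5) + (3) = 8 (agrees with the transcript)
2. x = -3*(8) + (1)*(0) + (3) = -21 (exactly as logged)
3. x = -3*(-21) + (1)*(8) + (3) = 74 (in agreement)
4. x = -3*(74) + (1)*(-21) + (3) = -240 (verified)
5. x = -3*(-240) + (1)*(74) + (3) = 797 (the recorded entry deviates here)
Conclusion: step 5 carries the first error; the entry should be x = 797.

step 5, x = 797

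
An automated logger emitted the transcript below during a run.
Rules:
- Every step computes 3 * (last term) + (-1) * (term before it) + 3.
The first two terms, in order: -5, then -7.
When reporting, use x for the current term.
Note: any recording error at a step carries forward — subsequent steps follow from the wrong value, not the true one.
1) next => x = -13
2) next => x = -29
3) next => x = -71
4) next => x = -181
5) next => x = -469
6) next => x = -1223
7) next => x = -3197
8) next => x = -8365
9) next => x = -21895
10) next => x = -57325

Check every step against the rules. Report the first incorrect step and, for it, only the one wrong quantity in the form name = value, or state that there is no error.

step 10, x = -57317

Recomputing the run from the initial state:
step 1: x = -13
step 2: x = -29
step 3: x = -71
step 4: x = -181
step 5: x = -469
step 6: x = -1223
step 7: x = -3197
step 8: x = -8365
step 9: x = -21895
step 10: x = -57317
The first disagreement with the transcript is at step 10, where the value should be x = -57317.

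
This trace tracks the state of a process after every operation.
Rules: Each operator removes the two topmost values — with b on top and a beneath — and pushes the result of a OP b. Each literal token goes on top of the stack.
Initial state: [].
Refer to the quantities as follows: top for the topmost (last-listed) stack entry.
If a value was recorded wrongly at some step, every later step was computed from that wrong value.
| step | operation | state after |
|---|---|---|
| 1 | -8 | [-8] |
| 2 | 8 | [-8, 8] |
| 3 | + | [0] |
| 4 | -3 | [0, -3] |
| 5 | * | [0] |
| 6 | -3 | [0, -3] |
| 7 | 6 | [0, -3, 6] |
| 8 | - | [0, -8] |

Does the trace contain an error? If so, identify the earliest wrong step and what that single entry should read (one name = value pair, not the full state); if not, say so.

Recomputing the run from the initial state:
step 1: [-8]
step 2: [-8, 8]
step 3: [0]
step 4: [0, -3]
step 5: [0]
step 6: [0, -3]
step 7: [0, -3, 6]
step 8: [0, -9]
The first disagreement with the trace is at step 8, where the value should be top = -9.

step 8, top = -9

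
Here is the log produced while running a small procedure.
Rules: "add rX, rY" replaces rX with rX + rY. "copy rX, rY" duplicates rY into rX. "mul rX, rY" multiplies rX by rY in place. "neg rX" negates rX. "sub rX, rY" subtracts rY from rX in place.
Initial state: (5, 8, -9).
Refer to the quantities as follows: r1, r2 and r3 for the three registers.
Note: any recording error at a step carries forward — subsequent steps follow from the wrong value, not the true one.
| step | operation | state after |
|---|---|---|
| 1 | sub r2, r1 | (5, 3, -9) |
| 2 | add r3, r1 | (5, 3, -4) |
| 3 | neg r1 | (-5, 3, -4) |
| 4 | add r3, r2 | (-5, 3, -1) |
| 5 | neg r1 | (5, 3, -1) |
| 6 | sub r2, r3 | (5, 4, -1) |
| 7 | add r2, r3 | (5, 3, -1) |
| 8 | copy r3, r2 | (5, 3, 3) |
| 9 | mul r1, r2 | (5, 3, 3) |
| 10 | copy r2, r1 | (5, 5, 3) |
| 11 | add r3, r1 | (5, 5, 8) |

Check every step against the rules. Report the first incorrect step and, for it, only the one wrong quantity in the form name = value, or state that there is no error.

1. r2 = 8 - 5 = 3 (same as recorded)
2. r3 = -9 + 5 = -4 (confirmed correct)
3. r1 = -(5) = -5 (confirmed correct)
4. r3 = -4 + 3 = -1 (same as recorded)
5. r1 = -(-5) = 5 (no discrepancy)
6. r2 = 3 - -1 = 4 (agrees with the log)
7. r2 = 4 + -1 = 3 (same as recorded)
8. r3 = 3 (exactly as logged)
9. r1 = 5 * 3 = 15 (a discrepancy with the log)
Conclusion: step 9 carries the first error; the entry should be r1 = 15.

step 9, r1 = 15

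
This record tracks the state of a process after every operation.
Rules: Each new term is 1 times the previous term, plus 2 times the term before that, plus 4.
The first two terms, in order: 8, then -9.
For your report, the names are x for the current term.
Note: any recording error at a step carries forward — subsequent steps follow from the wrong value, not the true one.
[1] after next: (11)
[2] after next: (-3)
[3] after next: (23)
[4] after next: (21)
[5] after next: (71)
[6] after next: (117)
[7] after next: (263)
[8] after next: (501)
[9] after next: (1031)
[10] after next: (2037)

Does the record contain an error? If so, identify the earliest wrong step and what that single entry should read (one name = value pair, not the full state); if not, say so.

no error

Recomputing the run from the initial state:
step 1: x = 11
step 2: x = -3
step 3: x = 23
step 4: x = 21
step 5: x = 71
step 6: x = 117
step 7: x = 263
step 8: x = 501
step 9: x = 1031
step 10: x = 2037
This matches the record at every step.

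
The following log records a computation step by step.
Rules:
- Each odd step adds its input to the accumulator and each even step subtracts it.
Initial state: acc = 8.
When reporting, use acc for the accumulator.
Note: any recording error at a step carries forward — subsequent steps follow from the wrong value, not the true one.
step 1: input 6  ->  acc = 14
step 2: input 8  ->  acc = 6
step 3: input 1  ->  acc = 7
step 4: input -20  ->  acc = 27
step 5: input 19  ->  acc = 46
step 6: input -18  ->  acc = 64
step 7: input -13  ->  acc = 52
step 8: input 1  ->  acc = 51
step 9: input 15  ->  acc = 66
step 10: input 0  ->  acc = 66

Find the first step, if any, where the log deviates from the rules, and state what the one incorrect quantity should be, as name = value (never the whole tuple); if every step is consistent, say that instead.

1. acc = 8 + 6 = 14 (matches)
2. acc = 14 - 8 = 6 (same as recorded)
3. acc = 6 + 1 = 7 (no discrepancy)
4. acc = 7 - -20 = 27 (same as recorded)
5. acc = 27 + 19 = 46 (exactly as logged)
6. acc = 46 - -18 = 64 (same as recorded)
7. acc = 64 + -13 = 51 (the recorded entry deviates here)
Conclusion: step 7 carries the first error; the entry should be acc = 51.

step 7, acc = 51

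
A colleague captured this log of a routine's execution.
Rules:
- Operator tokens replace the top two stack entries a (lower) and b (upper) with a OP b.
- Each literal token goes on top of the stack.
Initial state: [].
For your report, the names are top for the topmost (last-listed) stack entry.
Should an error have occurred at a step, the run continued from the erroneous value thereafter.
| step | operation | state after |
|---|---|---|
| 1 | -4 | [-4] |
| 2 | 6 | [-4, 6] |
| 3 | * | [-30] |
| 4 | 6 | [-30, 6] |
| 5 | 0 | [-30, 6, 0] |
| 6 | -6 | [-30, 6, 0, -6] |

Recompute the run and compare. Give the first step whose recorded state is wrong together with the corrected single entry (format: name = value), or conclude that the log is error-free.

Recomputing the run from the initial state:
step 1: [-4]
step 2: [-4, 6]
step 3: [-24]
step 4: [-24, 6]
step 5: [-24, 6, 0]
step 6: [-24, 6, 0, -6]
The first disagreement with the log is at step 3, where the value should be top = -24.

step 3, top = -24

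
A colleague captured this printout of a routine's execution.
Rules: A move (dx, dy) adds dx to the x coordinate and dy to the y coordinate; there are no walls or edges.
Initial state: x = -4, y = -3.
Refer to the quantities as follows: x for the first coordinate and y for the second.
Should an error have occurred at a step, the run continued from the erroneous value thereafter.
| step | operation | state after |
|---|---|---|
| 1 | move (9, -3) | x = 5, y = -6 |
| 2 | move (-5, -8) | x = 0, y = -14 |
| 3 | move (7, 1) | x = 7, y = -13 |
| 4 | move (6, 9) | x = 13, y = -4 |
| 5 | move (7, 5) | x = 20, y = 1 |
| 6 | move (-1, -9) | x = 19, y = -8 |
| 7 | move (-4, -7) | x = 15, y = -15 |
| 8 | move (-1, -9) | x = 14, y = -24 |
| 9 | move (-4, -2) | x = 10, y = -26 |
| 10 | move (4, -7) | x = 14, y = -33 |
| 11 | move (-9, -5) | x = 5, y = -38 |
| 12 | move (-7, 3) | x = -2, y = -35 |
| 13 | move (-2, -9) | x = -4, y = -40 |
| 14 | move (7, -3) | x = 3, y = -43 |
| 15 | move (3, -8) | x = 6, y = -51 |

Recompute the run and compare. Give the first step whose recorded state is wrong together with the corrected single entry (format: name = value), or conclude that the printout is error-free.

Step 1: x = -4 + (9) = 5, y = -3 + (-3) = -6 — matches.
Step 2: x = 5 + (-5) = 0, y = -6 + (-8) = -14 — exactly as logged.
Step 3: x = 0 + (7) = 7, y = -14 + (1) = -13 — verified.
Step 4: x = 7 + (6) = 13, y = -13 + (9) = -4 — no discrepancy.
Step 5: x = 13 + (7) = 20, y = -4 + (5) = 1 — exactly as logged.
Step 6: x = 20 + (-1) = 19, y = 1 + (-9) = -8 — no discrepancy.
Step 7: x = 19 + (-4) = 15, y = -8 + (-7) = -15 — agrees with the printout.
Step 8: x = 15 + (-1) = 14, y = -15 + (-9) = -24 — checks out.
Step 9: x = 14 + (-4) = 10, y = -24 + (-2) = -26 — exactly as logged.
Step 10: x = 10 + (4) = 14, y = -26 + (-7) = -33 — exactly as logged.
Step 11: x = 14 + (-9) = 5, y = -33 + (-5) = -38 — exactly as logged.
Step 12: x = 5 + (-7) = -2, y = -38 + (3) = -35 — consistent with the printout.
Step 13: x = -2 + (-2) = -4, y = -35 + (-9) = -44 — the printout disagrees here.
That makes step 13 the first incorrect line — y = -44 is what it should show.

step 13, y = -44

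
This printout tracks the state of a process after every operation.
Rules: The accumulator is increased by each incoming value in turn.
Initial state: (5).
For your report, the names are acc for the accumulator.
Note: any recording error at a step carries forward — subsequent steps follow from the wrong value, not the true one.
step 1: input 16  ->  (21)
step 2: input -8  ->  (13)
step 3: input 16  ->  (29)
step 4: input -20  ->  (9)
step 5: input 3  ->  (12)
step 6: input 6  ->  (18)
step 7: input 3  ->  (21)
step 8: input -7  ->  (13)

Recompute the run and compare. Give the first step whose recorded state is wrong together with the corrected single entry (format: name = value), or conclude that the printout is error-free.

step 8, acc = 14

Recomputing the run from the initial state:
step 1: acc = 21
step 2: acc = 13
step 3: acc = 29
step 4: acc = 9
step 5: acc = 12
step 6: acc = 18
step 7: acc = 21
step 8: acc = 14
The first disagreement with the printout is at step 8, where the value should be acc = 14.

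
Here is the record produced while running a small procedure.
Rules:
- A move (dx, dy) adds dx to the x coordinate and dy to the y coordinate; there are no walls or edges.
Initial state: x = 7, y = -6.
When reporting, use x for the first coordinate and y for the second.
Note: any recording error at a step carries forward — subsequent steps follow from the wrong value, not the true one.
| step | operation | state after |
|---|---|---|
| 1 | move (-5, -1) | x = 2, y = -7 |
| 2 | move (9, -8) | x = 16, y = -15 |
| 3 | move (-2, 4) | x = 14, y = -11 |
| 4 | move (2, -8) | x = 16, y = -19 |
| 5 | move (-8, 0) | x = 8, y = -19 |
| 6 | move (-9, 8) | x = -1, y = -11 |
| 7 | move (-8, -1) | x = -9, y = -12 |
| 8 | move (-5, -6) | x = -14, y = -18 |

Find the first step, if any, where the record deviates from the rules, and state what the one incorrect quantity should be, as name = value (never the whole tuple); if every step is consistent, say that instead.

step 2, x = 11

Step 1: x = 7 + (-5) = 2, y = -6 + (-1) = -7 — exactly as logged.
Step 2: x = 2 + (9) = 11, y = -7 + (-8) = -15 — a discrepancy with the record.
So the first discrepancy is step 2, where the right value is x = 11.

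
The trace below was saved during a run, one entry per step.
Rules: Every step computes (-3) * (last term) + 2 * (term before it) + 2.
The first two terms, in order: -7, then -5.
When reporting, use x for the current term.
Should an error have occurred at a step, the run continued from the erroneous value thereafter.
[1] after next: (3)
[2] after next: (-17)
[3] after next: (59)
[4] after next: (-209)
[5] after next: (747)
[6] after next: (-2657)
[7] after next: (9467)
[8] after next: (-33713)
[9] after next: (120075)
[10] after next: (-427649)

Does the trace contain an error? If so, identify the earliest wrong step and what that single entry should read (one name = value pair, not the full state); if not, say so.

no error

Recomputing the run from the initial state:
step 1: x = 3
step 2: x = -17
step 3: x = 59
step 4: x = -209
step 5: x = 747
step 6: x = -2657
step 7: x = 9467
step 8: x = -33713
step 9: x = 120075
step 10: x = -427649
This matches the trace at every step.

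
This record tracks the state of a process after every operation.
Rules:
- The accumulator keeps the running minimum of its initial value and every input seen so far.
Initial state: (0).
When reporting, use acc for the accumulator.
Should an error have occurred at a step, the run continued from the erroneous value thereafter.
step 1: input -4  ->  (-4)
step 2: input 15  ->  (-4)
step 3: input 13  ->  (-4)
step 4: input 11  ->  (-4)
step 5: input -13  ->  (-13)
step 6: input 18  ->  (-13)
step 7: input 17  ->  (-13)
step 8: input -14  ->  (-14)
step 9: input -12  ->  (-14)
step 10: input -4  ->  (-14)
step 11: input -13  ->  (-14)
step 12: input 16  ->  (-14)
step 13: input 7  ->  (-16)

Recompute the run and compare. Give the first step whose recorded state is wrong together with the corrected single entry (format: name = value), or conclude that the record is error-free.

step 1: acc = min(0, -4) = -4 -> no discrepancy
step 2: acc = min(-4, 15) = -4 -> consistent with the record
step 3: acc = min(-4, 13) = -4 -> verified
step 4: acc = min(-4, 11) = -4 -> verified
step 5: acc = min(-4, -13) = -13 -> agrees with the record
step 6: acc = min(-13, 18) = -13 -> no discrepancy
step 7: acc = min(-13, 17) = -13 -> consistent with the record
step 8: acc = min(-13, -14) = -14 -> confirmed correct
step 9: acc = min(-14, -12) = -14 -> exactly as logged
step 10: acc = min(-14, -4) = -14 -> same as recorded
step 11: acc = min(-14, -13) = -14 -> agrees with the record
step 12: acc = min(-14, 16) = -14 -> agrees with the record
step 13: acc = min(-14, 7) = -14 -> the record has a different value
Step 13 is the first one off; corrected, acc = -14.

step 13, acc = -14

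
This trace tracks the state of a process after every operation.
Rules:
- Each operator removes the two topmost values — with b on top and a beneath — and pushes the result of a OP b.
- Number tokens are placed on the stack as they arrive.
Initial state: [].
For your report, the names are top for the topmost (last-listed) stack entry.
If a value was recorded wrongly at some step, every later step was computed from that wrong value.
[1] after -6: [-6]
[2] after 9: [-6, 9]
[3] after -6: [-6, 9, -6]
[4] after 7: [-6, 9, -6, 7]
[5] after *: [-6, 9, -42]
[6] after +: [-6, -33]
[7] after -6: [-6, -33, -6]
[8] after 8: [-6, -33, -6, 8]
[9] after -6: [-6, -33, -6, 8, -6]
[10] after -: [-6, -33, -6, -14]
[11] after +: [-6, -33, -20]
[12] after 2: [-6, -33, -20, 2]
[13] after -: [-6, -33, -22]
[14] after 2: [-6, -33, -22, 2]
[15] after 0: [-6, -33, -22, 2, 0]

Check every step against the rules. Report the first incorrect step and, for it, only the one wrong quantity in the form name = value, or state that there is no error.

Step 1: push -6: top = -6 — agrees with the trace.
Step 2: push 9: top = 9 — agrees with the trace.
Step 3: push -6: top = -6 — verified.
Step 4: push 7: top = 7 — consistent with the trace.
Step 5: -6 * 7 = -42 — same as recorded.
Step 6: 9 + -42 = -33 — no discrepancy.
Step 7: push -6: top = -6 — matches.
Step 8: push 8: top = 8 — no discrepancy.
Step 9: push -6: top = -6 — verified.
Step 10: 8 - -6 = 14 — this is not what the trace shows.
First incorrect step: 10; the correct value is top = 14.

step 10, top = 14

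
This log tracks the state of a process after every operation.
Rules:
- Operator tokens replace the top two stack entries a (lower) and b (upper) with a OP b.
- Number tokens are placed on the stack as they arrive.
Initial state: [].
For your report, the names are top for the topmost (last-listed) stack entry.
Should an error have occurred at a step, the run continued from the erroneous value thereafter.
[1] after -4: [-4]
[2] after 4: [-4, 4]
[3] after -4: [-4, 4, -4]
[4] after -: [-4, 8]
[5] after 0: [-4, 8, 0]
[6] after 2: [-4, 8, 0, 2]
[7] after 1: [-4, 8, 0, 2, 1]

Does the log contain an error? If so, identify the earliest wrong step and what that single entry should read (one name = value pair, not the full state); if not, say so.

no error

1. push -4: top = -4 (same as recorded)
2. push 4: top = 4 (exactly as logged)
3. push -4: top = -4 (consistent with the log)
4. 4 - -4 = 8 (consistent with the log)
5. push 0: top = 0 (checks out)
6. push 2: top = 2 (matches)
7. push 1: top = 1 (confirmed correct)
The recomputation confirms every line.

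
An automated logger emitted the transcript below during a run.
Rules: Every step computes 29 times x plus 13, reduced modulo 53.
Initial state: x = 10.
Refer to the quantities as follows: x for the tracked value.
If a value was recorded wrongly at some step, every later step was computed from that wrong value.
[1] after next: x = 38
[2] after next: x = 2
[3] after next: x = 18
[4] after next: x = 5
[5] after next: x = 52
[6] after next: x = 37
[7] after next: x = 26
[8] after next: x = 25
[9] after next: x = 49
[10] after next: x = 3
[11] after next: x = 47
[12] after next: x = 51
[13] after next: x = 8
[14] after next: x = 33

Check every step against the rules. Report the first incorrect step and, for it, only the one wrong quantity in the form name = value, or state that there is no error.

no error

Step 1: x = (29*10 + 13) mod 53 = 38 — same as recorded.
Step 2: x = (29*38 + 13) mod 53 = 2 — verified.
Step 3: x = (29*2 + 13) mod 53 = 18 — consistent with the transcript.
Step 4: x = (29*18 + 13) mod 53 = 5 — matches.
Step 5: x = (29*5 + 13) mod 53 = 52 — verified.
Step 6: x = (29*52 + 13) mod 53 = 37 — same as recorded.
Step 7: x = (29*37 + 13) mod 53 = 26 — no discrepancy.
Step 8: x = (29*26 + 13) mod 53 = 25 — same as recorded.
Step 9: x = (29*25 + 13) mod 53 = 49 — consistent with the transcript.
Step 10: x = (29*49 + 13) mod 53 = 3 — consistent with the transcript.
Step 11: x = (29*3 + 13) mod 53 = 47 — matches.
Step 12: x = (29*47 + 13) mod 53 = 51 — agrees with the transcript.
Step 13: x = (29*51 + 13) mod 53 = 8 — no discrepancy.
Step 14: x = (29*8 + 13) mod 53 = 33 — confirmed correct.
All entries verified; no error found.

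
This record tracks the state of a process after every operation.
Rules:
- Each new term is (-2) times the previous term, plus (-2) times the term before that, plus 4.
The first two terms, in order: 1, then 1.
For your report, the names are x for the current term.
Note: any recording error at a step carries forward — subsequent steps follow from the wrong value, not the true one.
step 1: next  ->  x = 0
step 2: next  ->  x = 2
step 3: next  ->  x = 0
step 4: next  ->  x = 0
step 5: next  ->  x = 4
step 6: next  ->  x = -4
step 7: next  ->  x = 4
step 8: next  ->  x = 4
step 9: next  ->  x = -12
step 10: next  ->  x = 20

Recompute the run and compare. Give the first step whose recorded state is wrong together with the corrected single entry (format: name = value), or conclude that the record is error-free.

no error

1. x = -2*(1) + (-2)*(1) + (4) = 0 (same as recorded)
2. x = -2*(0) + (-2)*(1) + (4) = 2 (exactly as logged)
3. x = -2*(2) + (-2)*(0) + (4) = 0 (exactly as logged)
4. x = -2*(0) + (-2)*(2) + (4) = 0 (in agreement)
5. x = -2*(0) + (-2)*(0) + (4) = 4 (exactly as logged)
6. x = -2*(4) + (-2)*(0) + (4) = -4 (matches)
7. x = -2*(-4) + (-2)*(4) + (4) = 4 (agrees with the record)
8. x = -2*(4) + (-2)*(-4) + (4) = 4 (same as recorded)
9. x = -2*(4) + (-2)*(4) + (4) = -12 (checks out)
10. x = -2*(-12) + (-2)*(4) + (4) = 20 (matches)
All steps check out; nothing to correct.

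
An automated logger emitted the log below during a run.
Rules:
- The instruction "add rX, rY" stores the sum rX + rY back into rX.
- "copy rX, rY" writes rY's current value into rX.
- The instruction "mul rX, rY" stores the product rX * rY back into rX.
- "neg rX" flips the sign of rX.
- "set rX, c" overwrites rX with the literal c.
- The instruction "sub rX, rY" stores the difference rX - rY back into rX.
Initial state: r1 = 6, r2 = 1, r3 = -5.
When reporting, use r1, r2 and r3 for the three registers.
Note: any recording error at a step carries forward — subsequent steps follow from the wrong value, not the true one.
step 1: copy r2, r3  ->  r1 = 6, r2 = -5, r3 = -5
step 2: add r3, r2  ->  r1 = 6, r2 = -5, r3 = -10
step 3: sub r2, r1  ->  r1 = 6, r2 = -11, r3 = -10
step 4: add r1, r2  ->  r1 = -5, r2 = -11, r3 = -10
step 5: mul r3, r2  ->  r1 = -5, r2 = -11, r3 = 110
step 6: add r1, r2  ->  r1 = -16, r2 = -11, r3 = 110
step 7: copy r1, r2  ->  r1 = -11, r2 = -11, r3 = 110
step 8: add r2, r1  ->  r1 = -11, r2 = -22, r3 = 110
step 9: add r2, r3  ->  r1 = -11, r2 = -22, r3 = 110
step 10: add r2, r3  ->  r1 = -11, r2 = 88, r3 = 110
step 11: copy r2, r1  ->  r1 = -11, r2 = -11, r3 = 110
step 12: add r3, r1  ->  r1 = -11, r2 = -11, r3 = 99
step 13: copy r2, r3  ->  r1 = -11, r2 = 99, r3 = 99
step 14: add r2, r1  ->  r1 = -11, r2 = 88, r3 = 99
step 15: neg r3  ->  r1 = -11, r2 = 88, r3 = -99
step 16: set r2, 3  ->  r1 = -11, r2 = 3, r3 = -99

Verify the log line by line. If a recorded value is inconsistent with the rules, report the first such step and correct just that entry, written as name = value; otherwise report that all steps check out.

step 1: r2 = -5 -> exactly as logged
step 2: r3 = -5 + -5 = -10 -> matches
step 3: r2 = -5 - 6 = -11 -> in agreement
step 4: r1 = 6 + -11 = -5 -> agrees with the log
step 5: r3 = -10 * -11 = 110 -> no discrepancy
step 6: r1 = -5 + -11 = -16 -> same as recorded
step 7: r1 = -11 -> matches
step 8: r2 = -11 + -11 = -22 -> agrees with the log
step 9: r2 = -22 + 110 = 88 -> this is not what the log shows
The audit stops at step 9: the recorded entry is wrong and should be r2 = 88.

step 9, r2 = 88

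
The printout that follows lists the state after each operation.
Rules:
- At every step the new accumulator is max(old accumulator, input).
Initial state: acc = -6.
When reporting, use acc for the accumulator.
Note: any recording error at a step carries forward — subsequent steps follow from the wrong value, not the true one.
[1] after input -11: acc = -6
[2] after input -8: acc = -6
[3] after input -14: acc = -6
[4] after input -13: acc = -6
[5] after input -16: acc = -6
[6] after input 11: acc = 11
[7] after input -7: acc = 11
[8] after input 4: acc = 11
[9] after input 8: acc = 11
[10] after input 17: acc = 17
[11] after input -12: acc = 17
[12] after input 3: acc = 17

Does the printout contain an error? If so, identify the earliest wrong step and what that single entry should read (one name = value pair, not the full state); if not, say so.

step 1: acc = max(-6, -11) = -6 -> verified
step 2: acc = max(-6, -8) = -6 -> matches
step 3: acc = max(-6, -14) = -6 -> consistent with the printout
step 4: acc = max(-6, -13) = -6 -> agrees with the printout
step 5: acc = max(-6, -16) = -6 -> exactly as logged
step 6: acc = max(-6, 11) = 11 -> no discrepancy
step 7: acc = max(11, -7) = 11 -> confirmed correct
step 8: acc = max(11, 4) = 11 -> verified
step 9: acc = max(11, 8) = 11 -> consistent with the printout
step 10: acc = max(11, 17) = 17 -> consistent with the printout
step 11: acc = max(17, -12) = 17 -> agrees with the printout
step 12: acc = max(17, 3) = 17 -> exactly as logged
All entries verified; no error found.

no error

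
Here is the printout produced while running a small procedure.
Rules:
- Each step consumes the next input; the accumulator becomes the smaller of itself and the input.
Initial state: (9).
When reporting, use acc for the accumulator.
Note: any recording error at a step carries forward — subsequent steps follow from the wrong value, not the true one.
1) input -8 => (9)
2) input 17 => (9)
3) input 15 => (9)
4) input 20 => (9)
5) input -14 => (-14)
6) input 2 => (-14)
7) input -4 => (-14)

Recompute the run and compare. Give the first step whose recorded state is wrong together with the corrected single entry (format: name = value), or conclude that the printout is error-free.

step 1, acc = -8

Recomputing the run from the initial state:
step 1: acc = -8
step 2: acc = -8
step 3: acc = -8
step 4: acc = -8
step 5: acc = -14
step 6: acc = -14
step 7: acc = -14
The first disagreement with the printout is at step 1, where the value should be acc = -8.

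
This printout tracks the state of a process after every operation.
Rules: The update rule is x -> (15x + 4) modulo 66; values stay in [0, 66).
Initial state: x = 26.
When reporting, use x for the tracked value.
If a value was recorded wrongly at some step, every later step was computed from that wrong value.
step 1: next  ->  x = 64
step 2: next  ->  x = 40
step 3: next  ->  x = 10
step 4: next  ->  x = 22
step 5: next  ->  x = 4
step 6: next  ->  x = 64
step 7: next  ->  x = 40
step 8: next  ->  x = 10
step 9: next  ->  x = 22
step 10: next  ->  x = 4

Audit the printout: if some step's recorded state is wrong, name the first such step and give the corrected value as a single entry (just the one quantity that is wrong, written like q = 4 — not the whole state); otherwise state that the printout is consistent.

no error

step 1: x = (15*26 + 4) mod 66 = 64 -> verified
step 2: x = (15*64 + 4) mod 66 = 40 -> agrees with the printout
step 3: x = (15*40 + 4) mod 66 = 10 -> same as recorded
step 4: x = (15*10 + 4) mod 66 = 22 -> consistent with the printout
step 5: x = (15*22 + 4) mod 66 = 4 -> matches
step 6: x = (15*4 + 4) mod 66 = 64 -> same as recorded
step 7: x = (15*64 + 4) mod 66 = 40 -> consistent with the printout
step 8: x = (15*40 + 4) mod 66 = 10 -> matches
step 9: x = (15*10 + 4) mod 66 = 22 -> confirmed correct
step 10: x = (15*22 + 4) mod 66 = 4 -> agrees with the printout
No step deviates from the rules.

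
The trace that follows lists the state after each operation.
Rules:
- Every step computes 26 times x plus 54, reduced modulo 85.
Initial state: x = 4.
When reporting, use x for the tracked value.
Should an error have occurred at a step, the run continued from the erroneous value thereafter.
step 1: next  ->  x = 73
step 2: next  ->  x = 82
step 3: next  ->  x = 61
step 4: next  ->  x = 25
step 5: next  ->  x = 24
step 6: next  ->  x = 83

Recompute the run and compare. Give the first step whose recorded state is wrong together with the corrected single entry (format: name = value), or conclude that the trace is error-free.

no error

Recomputing the run from the initial state:
step 1: x = 73
step 2: x = 82
step 3: x = 61
step 4: x = 25
step 5: x = 24
step 6: x = 83
This matches the trace at every step.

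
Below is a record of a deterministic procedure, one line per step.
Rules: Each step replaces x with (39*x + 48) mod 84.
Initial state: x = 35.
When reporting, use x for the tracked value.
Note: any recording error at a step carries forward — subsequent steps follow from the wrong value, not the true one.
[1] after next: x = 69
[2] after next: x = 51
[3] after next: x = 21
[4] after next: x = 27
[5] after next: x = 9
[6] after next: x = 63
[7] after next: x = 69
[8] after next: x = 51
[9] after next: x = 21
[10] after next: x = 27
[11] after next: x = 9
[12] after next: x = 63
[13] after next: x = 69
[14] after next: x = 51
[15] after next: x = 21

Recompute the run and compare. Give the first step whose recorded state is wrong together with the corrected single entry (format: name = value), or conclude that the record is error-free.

Step 1: x = (39*35 + 48) mod 84 = 69 — checks out.
Step 2: x = (39*69 + 48) mod 84 = 51 — checks out.
Step 3: x = (39*51 + 48) mod 84 = 21 — checks out.
Step 4: x = (39*21 + 48) mod 84 = 27 — checks out.
Step 5: x = (39*27 + 48) mod 84 = 9 — no discrepancy.
Step 6: x = (39*9 + 48) mod 84 = 63 — in agreement.
Step 7: x = (39*63 + 48) mod 84 = 69 — confirmed correct.
Step 8: x = (39*69 + 48) mod 84 = 51 — agrees with the record.
Step 9: x = (39*51 + 48) mod 84 = 21 — matches.
Step 10: x = (39*21 + 48) mod 84 = 27 — agrees with the record.
Step 11: x = (39*27 + 48) mod 84 = 9 — confirmed correct.
Step 12: x = (39*9 + 48) mod 84 = 63 — consistent with the record.
Step 13: x = (39*63 + 48) mod 84 = 69 — in agreement.
Step 14: x = (39*69 + 48) mod 84 = 51 — in agreement.
Step 15: x = (39*51 + 48) mod 84 = 21 — consistent with the record.
All entries verified; no error found.

no error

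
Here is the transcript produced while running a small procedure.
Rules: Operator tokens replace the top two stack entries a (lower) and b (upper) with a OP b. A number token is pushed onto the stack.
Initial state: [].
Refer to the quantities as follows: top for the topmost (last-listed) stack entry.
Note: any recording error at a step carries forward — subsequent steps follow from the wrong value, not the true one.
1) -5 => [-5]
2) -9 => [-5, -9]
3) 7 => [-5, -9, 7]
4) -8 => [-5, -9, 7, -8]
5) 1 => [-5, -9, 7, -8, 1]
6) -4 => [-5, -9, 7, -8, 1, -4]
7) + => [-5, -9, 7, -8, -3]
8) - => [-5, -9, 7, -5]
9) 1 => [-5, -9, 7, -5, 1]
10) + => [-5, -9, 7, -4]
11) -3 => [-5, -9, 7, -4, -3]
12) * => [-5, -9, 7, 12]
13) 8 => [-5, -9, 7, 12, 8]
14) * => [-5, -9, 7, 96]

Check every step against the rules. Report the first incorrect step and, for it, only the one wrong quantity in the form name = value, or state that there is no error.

Step 1: push -5: top = -5 — confirmed correct.
Step 2: push -9: top = -9 — no discrepancy.
Step 3: push 7: top = 7 — matches.
Step 4: push -8: top = -8 — exactly as logged.
Step 5: push 1: top = 1 — same as recorded.
Step 6: push -4: top = -4 — same as recorded.
Step 7: 1 + -4 = -3 — in agreement.
Step 8: -8 - -3 = -5 — confirmed correct.
Step 9: push 1: top = 1 — matches.
Step 10: -5 + 1 = -4 — confirmed correct.
Step 11: push -3: top = -3 — verified.
Step 12: -4 * -3 = 12 — same as recorded.
Step 13: push 8: top = 8 — no discrepancy.
Step 14: 12 * 8 = 96 — agrees with the transcript.
All entries verified; no error found.

no error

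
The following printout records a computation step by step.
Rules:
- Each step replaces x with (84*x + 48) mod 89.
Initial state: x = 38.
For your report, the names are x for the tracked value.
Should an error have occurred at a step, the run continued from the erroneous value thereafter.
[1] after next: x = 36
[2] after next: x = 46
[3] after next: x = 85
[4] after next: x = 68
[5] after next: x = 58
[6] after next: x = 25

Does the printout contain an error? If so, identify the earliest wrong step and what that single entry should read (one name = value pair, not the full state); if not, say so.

step 1: x = (84*38 + 48) mod 89 = 36 -> exactly as logged
step 2: x = (84*36 + 48) mod 89 = 46 -> consistent with the printout
step 3: x = (84*46 + 48) mod 89 = 85 -> no discrepancy
step 4: x = (84*85 + 48) mod 89 = 68 -> matches
step 5: x = (84*68 + 48) mod 89 = 64 -> not what was recorded
The audit stops at step 5: the recorded entry is wrong and should be x = 64.

step 5, x = 64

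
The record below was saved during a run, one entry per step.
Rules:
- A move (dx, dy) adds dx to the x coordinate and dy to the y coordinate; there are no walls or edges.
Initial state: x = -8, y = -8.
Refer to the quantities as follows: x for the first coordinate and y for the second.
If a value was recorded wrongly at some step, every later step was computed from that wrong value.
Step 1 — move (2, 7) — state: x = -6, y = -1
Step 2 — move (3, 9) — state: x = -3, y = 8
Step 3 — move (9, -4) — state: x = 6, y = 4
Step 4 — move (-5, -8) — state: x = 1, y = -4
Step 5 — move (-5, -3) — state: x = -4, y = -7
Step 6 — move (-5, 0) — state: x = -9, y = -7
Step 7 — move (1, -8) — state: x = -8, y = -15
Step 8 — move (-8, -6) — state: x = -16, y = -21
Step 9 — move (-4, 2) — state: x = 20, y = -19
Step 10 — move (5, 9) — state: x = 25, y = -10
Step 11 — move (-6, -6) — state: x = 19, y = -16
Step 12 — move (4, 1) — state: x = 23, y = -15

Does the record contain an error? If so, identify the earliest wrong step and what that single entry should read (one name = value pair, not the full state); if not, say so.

1. x = -8 + (2) = -6, y = -8 + (7) = -1 (matches)
2. x = -6 + (3) = -3, y = -1 + (9) = 8 (verified)
3. x = -3 + (9) = 6, y = 8 + (-4) = 4 (consistent with the record)
4. x = 6 + (-5) = 1, y = 4 + (-8) = -4 (no discrepancy)
5. x = 1 + (-5) = -4, y = -4 + (-3) = -7 (in agreement)
6. x = -4 + (-5) = -9, y = -7 + (0) = -7 (verified)
7. x = -9 + (1) = -8, y = -7 + (-8) = -15 (matches)
8. x = -8 + (-8) = -16, y = -15 + (-6) = -21 (verified)
9. x = -16 + (-4) = -20, y = -21 + (2) = -19 (the record has a different value)
Step 9 is the first one off; corrected, x = -20.

step 9, x = -20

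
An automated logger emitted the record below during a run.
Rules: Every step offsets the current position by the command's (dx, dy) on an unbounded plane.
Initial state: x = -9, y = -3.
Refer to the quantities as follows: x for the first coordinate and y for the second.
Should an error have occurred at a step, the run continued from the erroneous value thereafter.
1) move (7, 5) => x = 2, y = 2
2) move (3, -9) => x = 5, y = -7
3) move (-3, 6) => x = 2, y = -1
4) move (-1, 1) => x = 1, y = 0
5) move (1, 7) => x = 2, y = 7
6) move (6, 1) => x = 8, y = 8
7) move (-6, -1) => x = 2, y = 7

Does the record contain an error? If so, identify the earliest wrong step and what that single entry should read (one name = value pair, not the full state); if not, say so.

step 1, x = -2

Recomputing the run from the initial state:
step 1: x = -2, y = 2
step 2: x = 1, y = -7
step 3: x = -2, y = -1
step 4: x = -3, y = 0
step 5: x = -2, y = 7
step 6: x = 4, y = 8
step 7: x = -2, y = 7
The first disagreement with the record is at step 1, where the value should be x = -2.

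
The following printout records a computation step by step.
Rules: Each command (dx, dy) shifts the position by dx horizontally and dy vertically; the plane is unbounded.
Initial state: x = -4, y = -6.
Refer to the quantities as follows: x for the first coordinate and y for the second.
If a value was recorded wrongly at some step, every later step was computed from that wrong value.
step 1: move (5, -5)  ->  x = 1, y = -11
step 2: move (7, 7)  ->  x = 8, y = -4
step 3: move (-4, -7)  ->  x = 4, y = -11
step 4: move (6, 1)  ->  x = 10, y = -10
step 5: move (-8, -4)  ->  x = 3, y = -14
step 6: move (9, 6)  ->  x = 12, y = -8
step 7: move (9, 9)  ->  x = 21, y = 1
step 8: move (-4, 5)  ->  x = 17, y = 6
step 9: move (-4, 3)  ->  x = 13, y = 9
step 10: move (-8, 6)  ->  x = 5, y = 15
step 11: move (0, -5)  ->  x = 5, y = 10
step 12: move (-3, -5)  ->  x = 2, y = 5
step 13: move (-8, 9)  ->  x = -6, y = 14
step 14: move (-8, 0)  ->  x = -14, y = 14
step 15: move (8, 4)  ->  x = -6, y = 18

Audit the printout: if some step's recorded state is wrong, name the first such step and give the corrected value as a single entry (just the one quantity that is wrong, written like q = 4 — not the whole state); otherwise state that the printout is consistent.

step 5, x = 2

1. x = -4 + (5) = 1, y = -6 + (-5) = -11 (exactly as logged)
2. x = 1 + (7) = 8, y = -11 + (7) = -4 (confirmed correct)
3. x = 8 + (-4) = 4, y = -4 + (-7) = -11 (consistent with the printout)
4. x = 4 + (6) = 10, y = -11 + (1) = -10 (agrees with the printout)
5. x = 10 + (-8) = 2, y = -10 + (-4) = -14 (this is not what the printout shows)
Step 5 is the first one off; corrected, x = 2.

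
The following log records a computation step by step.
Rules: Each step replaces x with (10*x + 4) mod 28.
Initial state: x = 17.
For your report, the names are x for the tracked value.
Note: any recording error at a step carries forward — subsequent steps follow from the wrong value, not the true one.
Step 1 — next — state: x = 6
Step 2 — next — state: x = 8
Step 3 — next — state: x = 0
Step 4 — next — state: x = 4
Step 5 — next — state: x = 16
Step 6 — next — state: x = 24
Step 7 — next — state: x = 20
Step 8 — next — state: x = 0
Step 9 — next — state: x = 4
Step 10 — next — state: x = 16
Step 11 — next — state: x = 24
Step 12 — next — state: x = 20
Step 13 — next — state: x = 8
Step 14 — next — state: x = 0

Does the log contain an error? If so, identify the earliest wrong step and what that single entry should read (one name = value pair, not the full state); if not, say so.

Step 1: x = (10*17 + 4) mod 28 = 6 — same as recorded.
Step 2: x = (10*6 + 4) mod 28 = 8 — same as recorded.
Step 3: x = (10*8 + 4) mod 28 = 0 — checks out.
Step 4: x = (10*0 + 4) mod 28 = 4 — same as recorded.
Step 5: x = (10*4 + 4) mod 28 = 16 — matches.
Step 6: x = (10*16 + 4) mod 28 = 24 — verified.
Step 7: x = (10*24 + 4) mod 28 = 20 — no discrepancy.
Step 8: x = (10*20 + 4) mod 28 = 8 — not what was recorded.
First incorrect step: 8; the correct value is x = 8.

step 8, x = 8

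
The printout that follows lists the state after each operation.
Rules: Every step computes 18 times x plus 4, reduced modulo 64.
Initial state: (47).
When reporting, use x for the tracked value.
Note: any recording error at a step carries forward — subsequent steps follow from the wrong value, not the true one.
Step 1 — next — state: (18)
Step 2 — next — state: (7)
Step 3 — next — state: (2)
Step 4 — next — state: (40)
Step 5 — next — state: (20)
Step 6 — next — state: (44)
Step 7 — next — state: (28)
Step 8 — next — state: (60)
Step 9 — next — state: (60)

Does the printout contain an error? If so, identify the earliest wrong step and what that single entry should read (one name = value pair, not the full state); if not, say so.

1. x = (18*47 + 4) mod 64 = 18 (confirmed correct)
2. x = (18*18 + 4) mod 64 = 8 (the entry is off here)
First incorrect step: 2; the correct value is x = 8.

step 2, x = 8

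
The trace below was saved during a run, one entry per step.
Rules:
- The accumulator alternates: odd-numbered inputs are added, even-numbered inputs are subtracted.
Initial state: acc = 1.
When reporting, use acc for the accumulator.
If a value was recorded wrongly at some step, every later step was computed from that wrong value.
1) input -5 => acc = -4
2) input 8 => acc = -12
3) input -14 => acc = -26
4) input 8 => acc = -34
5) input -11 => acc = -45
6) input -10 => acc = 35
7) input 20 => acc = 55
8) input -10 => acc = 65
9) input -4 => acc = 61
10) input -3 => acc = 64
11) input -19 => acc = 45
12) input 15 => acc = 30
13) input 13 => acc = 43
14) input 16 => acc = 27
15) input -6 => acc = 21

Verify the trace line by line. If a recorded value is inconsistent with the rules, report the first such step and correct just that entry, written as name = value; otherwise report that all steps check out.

step 6, acc = -35

Recomputing the run from the initial state:
step 1: acc = -4
step 2: acc = -12
step 3: acc = -26
step 4: acc = -34
step 5: acc = -45
step 6: acc = -35
step 7: acc = -15
step 8: acc = -5
step 9: acc = -9
step 10: acc = -6
step 11: acc = -25
step 12: acc = -40
step 13: acc = -27
step 14: acc = -43
step 15: acc = -49
The first disagreement with the trace is at step 6, where the value should be acc = -35.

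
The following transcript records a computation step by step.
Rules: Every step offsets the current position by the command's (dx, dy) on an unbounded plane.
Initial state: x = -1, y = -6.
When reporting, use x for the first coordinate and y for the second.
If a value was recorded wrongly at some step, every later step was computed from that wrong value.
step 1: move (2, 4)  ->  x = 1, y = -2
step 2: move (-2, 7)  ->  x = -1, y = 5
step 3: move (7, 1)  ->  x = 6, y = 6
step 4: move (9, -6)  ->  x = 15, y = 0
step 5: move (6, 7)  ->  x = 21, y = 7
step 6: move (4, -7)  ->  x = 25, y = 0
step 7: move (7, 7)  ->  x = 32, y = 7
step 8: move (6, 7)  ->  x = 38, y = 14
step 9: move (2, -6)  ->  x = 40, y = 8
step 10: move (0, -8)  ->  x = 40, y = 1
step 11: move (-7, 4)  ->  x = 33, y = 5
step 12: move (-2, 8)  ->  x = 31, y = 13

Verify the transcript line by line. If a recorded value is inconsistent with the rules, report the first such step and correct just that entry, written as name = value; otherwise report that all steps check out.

step 10, y = 0

Step 1: x = -1 + (2) = 1, y = -6 + (4) = -2 — verified.
Step 2: x = 1 + (-2) = -1, y = -2 + (7) = 5 — verified.
Step 3: x = -1 + (7) = 6, y = 5 + (1) = 6 — agrees with the transcript.
Step 4: x = 6 + (9) = 15, y = 6 + (-6) = 0 — exactly as logged.
Step 5: x = 15 + (6) = 21, y = 0 + (7) = 7 — agrees with the transcript.
Step 6: x = 21 + (4) = 25, y = 7 + (-7) = 0 — confirmed correct.
Step 7: x = 25 + (7) = 32, y = 0 + (7) = 7 — verified.
Step 8: x = 32 + (6) = 38, y = 7 + (7) = 14 — consistent with the transcript.
Step 9: x = 38 + (2) = 40, y = 14 + (-6) = 8 — agrees with the transcript.
Step 10: x = 40 + (0) = 40, y = 8 + (-8) = 0 — a discrepancy with the transcript.
So the first discrepancy is step 10, where the right value is y = 0.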